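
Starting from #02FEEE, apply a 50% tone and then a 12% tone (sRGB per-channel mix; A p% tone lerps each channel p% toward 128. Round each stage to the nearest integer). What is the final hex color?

#49B7B0

#02FEEE is rgb(2, 254, 238).
Lerp each channel 50% toward 128:
  R: 2 + 63 = 65 → 65
  G: 254 − 63 = 191 → 191
  B: 238 − 55 = 183 → 183
After the tone: rgb(65, 191, 183) = #41BFB7.
Per channel, c → c + 0.12(128 − c):
  R: 65 + 7.56 = 72.56 → 73
  G: 191 + 0.12×(128−191) = 191 − 7.56 = 183.44 → 183
  B: 183 + 0.12×(128−183) = 183 − 6.6 = 176.4 → 176
rgb(73, 183, 176) = #49B7B0.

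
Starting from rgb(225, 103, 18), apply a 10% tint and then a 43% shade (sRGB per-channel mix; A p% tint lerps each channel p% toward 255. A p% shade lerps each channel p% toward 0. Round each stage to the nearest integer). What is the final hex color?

#824318

Lerp each channel 10% toward 255:
  R: 225 + 0.1×(255−225) = 225 + 3 = 228 → 228
  G: 103 + 15.2 = 118.2 → 118
  B: 18 + 23.7 = 41.7 → 42
After the tint: rgb(228, 118, 42) = #e4762a.
Per channel, c → c + 0.43(0 − c):
  R: 228 − 98.04 = 129.96 → 130
  G: 118 − 50.74 = 67.26 → 67
  B: 42 − 18.06 = 23.94 → 24
rgb(130, 67, 24) = #824318.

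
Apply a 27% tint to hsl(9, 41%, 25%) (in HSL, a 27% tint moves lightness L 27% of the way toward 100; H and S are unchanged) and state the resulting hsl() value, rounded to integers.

hsl(9, 41%, 45%)

L moves 27% from 25 toward 100: 25 + 20.25 = 45.25 → 45.
H and S are unchanged.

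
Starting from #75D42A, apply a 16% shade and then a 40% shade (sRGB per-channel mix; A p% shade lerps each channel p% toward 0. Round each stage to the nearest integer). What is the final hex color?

#75D42A is rgb(117, 212, 42).
Lerp each channel 16% toward 0:
  R: 117 + 0.16×(0−117) = 117 − 18.72 = 98.28 → 98
  G: 212 − 33.92 = 178.08 → 178
  B: 42 − 6.72 = 35.28 → 35
After the shade: rgb(98, 178, 35) = #62B223.
A 40% shade moves each channel 40% toward 0:
  R: 98 − 39.2 = 58.8 → 59
  G: 178 + 0.4×(0−178) = 178 − 71.2 = 106.8 → 107
  B: 35 + 0.4×(0−35) = 35 − 14 = 21 → 21
rgb(59, 107, 21) = #3B6B15.

#3B6B15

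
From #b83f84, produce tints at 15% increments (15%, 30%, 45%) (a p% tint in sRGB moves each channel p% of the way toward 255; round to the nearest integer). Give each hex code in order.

#b83f84 is rgb(184, 63, 132).
15%: (184 + 10.65 = 194.65→195, 63 + 28.8 = 91.8→92, 132 + 18.45 = 150.45→150) → #c35c96
30%: (184 + 21.3 = 205.3→205, 63 + 57.6 = 120.6→121, 132 + 36.9 = 168.9→169) → #cd79a9
45%: (184 + 31.95 = 215.95→216, 63 + 86.4 = 149.4→149, 132 + 55.35 = 187.35→187) → #d895bb

#c35c96, #cd79a9, #d895bb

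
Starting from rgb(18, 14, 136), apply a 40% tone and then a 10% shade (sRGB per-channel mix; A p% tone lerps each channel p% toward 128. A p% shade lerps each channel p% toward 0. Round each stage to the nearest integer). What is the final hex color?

Per channel, c → c + 0.4(128 − c):
  R: 18 + 44 = 62 → 62
  G: 14 + 0.4×(128−14) = 14 + 45.6 = 59.6 → 60
  B: 136 + 0.4×(128−136) = 136 − 3.2 = 132.8 → 133
After the tone: rgb(62, 60, 133) = #3E3C85.
Lerp each channel 10% toward 0:
  R: 62 − 6.2 = 55.8 → 56
  G: 60 + 0.1×(0−60) = 60 − 6 = 54 → 54
  B: 133 + 0.1×(0−133) = 133 − 13.3 = 119.7 → 120
rgb(56, 54, 120) = #383678.

#383678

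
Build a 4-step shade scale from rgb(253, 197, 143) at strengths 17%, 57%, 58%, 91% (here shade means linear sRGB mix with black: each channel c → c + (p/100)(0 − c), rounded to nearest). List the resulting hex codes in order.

#d2a477, #6d553d, #6a533c, #17120d

17%: (253 − 43.01 = 209.99→210, 197 − 33.49 = 163.51→164, 143 − 24.31 = 118.69→119) → #d2a477
57%: (253 − 144.21 = 108.79→109, 197 − 112.29 = 84.71→85, 143 − 81.51 = 61.49→61) → #6d553d
58%: (253 − 146.74 = 106.26→106, 197 − 114.26 = 82.74→83, 143 − 82.94 = 60.06→60) → #6a533c
91%: (253 − 230.23 = 22.77→23, 197 − 179.27 = 17.73→18, 143 − 130.13 = 12.87→13) → #17120d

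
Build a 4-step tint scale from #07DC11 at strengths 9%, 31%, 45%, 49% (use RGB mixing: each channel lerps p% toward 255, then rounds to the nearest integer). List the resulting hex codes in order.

#07DC11 is rgb(7, 220, 17).
9%: (7 + 22.32 = 29.32→29, 220 + 3.15 = 223.15→223, 17 + 21.42 = 38.42→38) → #1DDF26
31%: (7 + 76.88 = 83.88→84, 220 + 10.85 = 230.85→231, 17 + 73.78 = 90.78→91) → #54E75B
45%: (7 + 111.6 = 118.6→119, 220 + 15.75 = 235.75→236, 17 + 107.1 = 124.1→124) → #77EC7C
49%: (7 + 121.52 = 128.52→129, 220 + 17.15 = 237.15→237, 17 + 116.62 = 133.62→134) → #81ED86

#1DDF26, #54E75B, #77EC7C, #81ED86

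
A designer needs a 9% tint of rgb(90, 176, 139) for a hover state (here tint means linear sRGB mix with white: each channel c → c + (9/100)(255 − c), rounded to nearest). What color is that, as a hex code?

Lerp each channel 9% toward 255:
  R: 90 + 0.09×(255−90) = 90 + 14.85 = 104.85 → 105
  G: 176 + 7.11 = 183.11 → 183
  B: 139 + 0.09×(255−139) = 139 + 10.44 = 149.44 → 149
rgb(105, 183, 149) = #69B795.

#69B795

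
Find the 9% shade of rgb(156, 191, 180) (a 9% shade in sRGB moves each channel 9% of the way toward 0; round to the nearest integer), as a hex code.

#8EAEA4

Lerp each channel 9% toward 0:
  R: 156 + 0.09×(0−156) = 156 − 14.04 = 141.96 → 142
  G: 191 − 17.19 = 173.81 → 174
  B: 180 + 0.09×(0−180) = 180 − 16.2 = 163.8 → 164
rgb(142, 174, 164) = #8EAEA4.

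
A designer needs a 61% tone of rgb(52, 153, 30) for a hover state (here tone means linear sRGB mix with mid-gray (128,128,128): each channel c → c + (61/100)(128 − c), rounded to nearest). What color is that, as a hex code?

#628A5A

Per channel, c → c + 0.61(128 − c):
  R: 52 + 0.61×(128−52) = 52 + 46.36 = 98.36 → 98
  G: 153 − 15.25 = 137.75 → 138
  B: 30 + 0.61×(128−30) = 30 + 59.78 = 89.78 → 90
rgb(98, 138, 90) = #628A5A.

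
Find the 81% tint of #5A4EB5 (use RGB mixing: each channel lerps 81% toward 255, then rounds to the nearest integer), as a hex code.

#5A4EB5 is rgb(90, 78, 181).
Per channel, c → c + 0.81(255 − c):
  R: 90 + 133.65 = 223.65 → 224
  G: 78 + 0.81×(255−78) = 78 + 143.37 = 221.37 → 221
  B: 181 + 59.94 = 240.94 → 241
rgb(224, 221, 241) = #E0DDF1.

#E0DDF1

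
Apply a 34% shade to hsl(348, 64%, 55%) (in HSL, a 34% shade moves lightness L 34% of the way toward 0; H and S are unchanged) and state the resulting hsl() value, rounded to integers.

L moves 34% from 55 toward 0: 55 − 18.7 = 36.3 → 36.
H and S are unchanged.

hsl(348, 64%, 36%)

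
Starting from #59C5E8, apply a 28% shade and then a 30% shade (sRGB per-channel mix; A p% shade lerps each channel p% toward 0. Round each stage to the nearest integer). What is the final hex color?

#2D6375

#59C5E8 is rgb(89, 197, 232).
A 28% shade moves each channel 28% toward 0:
  R: 89 + 0.28×(0−89) = 89 − 24.92 = 64.08 → 64
  G: 197 − 55.16 = 141.84 → 142
  B: 232 − 64.96 = 167.04 → 167
After the shade: rgb(64, 142, 167) = #408EA7.
A 30% shade moves each channel 30% toward 0:
  R: 64 + 0.3×(0−64) = 64 − 19.2 = 44.8 → 45
  G: 142 + 0.3×(0−142) = 142 − 42.6 = 99.4 → 99
  B: 167 + 0.3×(0−167) = 167 − 50.1 = 116.9 → 117
rgb(45, 99, 117) = #2D6375.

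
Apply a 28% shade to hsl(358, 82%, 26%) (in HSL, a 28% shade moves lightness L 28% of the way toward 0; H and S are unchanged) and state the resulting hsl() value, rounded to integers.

L moves 28% from 26 toward 0: 26 − 7.28 = 18.72 → 19.
H and S are unchanged.

hsl(358, 82%, 19%)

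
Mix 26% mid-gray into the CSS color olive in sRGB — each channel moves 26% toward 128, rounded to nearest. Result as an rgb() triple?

rgb(128, 128, 33)

CSS olive is rgb(128, 128, 0).
Lerp each channel 26% toward 128:
  R: 128 + 0.26×(128−128) = 128 + 0 = 128 → 128
  G: 128 + 0.26×(128−128) = 128 + 0 = 128 → 128
  B: 0 + 0.26×(128−0) = 0 + 33.28 = 33.28 → 33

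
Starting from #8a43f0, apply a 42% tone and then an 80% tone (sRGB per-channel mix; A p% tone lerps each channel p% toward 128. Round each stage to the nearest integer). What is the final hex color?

#8a43f0 is rgb(138, 67, 240).
Per channel, c → c + 0.42(128 − c):
  R: 138 − 4.2 = 133.8 → 134
  G: 67 + 0.42×(128−67) = 67 + 25.62 = 92.62 → 93
  B: 240 − 47.04 = 192.96 → 193
After the tone: rgb(134, 93, 193) = #865dc1.
Per channel, c → c + 0.8(128 − c):
  R: 134 − 4.8 = 129.2 → 129
  G: 93 + 28 = 121 → 121
  B: 193 + 0.8×(128−193) = 193 − 52 = 141 → 141
rgb(129, 121, 141) = #81798d.

#81798d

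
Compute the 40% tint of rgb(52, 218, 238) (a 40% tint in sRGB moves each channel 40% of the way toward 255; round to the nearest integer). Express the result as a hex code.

#85E9F5

A 40% tint moves each channel 40% toward 255:
  R: 52 + 0.4×(255−52) = 52 + 81.2 = 133.2 → 133
  G: 218 + 0.4×(255−218) = 218 + 14.8 = 232.8 → 233
  B: 238 + 0.4×(255−238) = 238 + 6.8 = 244.8 → 245
rgb(133, 233, 245) = #85E9F5.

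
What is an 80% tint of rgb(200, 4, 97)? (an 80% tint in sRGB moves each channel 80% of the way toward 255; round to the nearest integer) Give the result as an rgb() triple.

rgb(244, 205, 223)

Per channel, c → c + 0.8(255 − c):
  R: 200 + 44 = 244 → 244
  G: 4 + 200.8 = 204.8 → 205
  B: 97 + 0.8×(255−97) = 97 + 126.4 = 223.4 → 223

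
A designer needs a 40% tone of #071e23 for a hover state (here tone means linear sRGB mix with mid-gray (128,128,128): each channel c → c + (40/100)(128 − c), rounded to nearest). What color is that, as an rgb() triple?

#071e23 is rgb(7, 30, 35).
A 40% tone moves each channel 40% toward 128:
  R: 7 + 48.4 = 55.4 → 55
  G: 30 + 39.2 = 69.2 → 69
  B: 35 + 0.4×(128−35) = 35 + 37.2 = 72.2 → 72

rgb(55, 69, 72)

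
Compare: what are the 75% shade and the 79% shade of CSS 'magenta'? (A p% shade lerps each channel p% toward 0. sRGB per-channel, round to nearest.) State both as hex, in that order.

CSS magenta is rgb(255, 0, 255).
75% shade:
  R: 255 − 191.25 = 63.75 → 64
  G: 0 + 0.75×(0−0) = 0 + 0 = 0 → 0
  B: 255 − 191.25 = 63.75 → 64
  → #400040
79% shade:
  R: 255 − 201.45 = 53.55 → 54
  G: 0 + 0.79×(0−0) = 0 + 0 = 0 → 0
  B: 255 + 0.79×(0−255) = 255 − 201.45 = 53.55 → 54
  → #360036

#400040, #360036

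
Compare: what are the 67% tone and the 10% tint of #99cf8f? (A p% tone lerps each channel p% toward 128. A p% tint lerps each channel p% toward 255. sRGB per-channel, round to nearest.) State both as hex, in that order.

#99cf8f is rgb(153, 207, 143).
67% tone:
  R: 153 − 16.75 = 136.25 → 136
  G: 207 − 52.93 = 154.07 → 154
  B: 143 − 10.05 = 132.95 → 133
  → #889a85
10% tint:
  R: 153 + 10.2 = 163.2 → 163
  G: 207 + 0.1×(255−207) = 207 + 4.8 = 211.8 → 212
  B: 143 + 11.2 = 154.2 → 154
  → #a3d49a

#889a85, #a3d49a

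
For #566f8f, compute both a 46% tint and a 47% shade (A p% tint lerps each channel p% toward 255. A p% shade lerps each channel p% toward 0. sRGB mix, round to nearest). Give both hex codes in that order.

#a4b1c3, #2e3b4c

#566f8f is rgb(86, 111, 143).
46% tint:
  R: 86 + 77.74 = 163.74 → 164
  G: 111 + 0.46×(255−111) = 111 + 66.24 = 177.24 → 177
  B: 143 + 0.46×(255−143) = 143 + 51.52 = 194.52 → 195
  → #a4b1c3
47% shade:
  R: 86 + 0.47×(0−86) = 86 − 40.42 = 45.58 → 46
  G: 111 − 52.17 = 58.83 → 59
  B: 143 − 67.21 = 75.79 → 76
  → #2e3b4c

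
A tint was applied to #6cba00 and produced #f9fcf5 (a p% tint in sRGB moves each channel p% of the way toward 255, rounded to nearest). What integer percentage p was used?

96%

#6cba00 is rgb(108, 186, 0); #f9fcf5 is rgb(249, 252, 245).
On the B channel (widest range): 245 ≈ 0 + (p/100)(255 − 0), so p ≈ 100×(245 − 0)/(255 − 0) = 24500/255 = 96.08.
p = 96 reproduces all three channels after rounding.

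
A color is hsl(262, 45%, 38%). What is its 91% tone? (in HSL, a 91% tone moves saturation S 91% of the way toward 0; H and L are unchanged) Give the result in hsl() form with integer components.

hsl(262, 4%, 38%)

S moves 91% from 45 toward 0: 45 − 40.95 = 4.05 → 4.
H and L are unchanged.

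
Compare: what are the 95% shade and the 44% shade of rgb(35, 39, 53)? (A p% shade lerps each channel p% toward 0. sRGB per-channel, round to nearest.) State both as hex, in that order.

95% shade:
  R: 35 + 0.95×(0−35) = 35 − 33.25 = 1.75 → 2
  G: 39 + 0.95×(0−39) = 39 − 37.05 = 1.95 → 2
  B: 53 − 50.35 = 2.65 → 3
  → #020203
44% shade:
  R: 35 − 15.4 = 19.6 → 20
  G: 39 + 0.44×(0−39) = 39 − 17.16 = 21.84 → 22
  B: 53 − 23.32 = 29.68 → 30
  → #14161E

#020203, #14161E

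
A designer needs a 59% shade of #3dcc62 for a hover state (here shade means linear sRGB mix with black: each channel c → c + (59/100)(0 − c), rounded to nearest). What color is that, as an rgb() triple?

rgb(25, 84, 40)

#3dcc62 is rgb(61, 204, 98).
Lerp each channel 59% toward 0:
  R: 61 + 0.59×(0−61) = 61 − 35.99 = 25.01 → 25
  G: 204 − 120.36 = 83.64 → 84
  B: 98 + 0.59×(0−98) = 98 − 57.82 = 40.18 → 40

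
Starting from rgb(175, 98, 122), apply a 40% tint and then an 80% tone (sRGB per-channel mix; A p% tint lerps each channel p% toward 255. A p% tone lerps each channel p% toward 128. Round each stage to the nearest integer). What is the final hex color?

#908789

Per channel, c → c + 0.4(255 − c):
  R: 175 + 0.4×(255−175) = 175 + 32 = 207 → 207
  G: 98 + 0.4×(255−98) = 98 + 62.8 = 160.8 → 161
  B: 122 + 0.4×(255−122) = 122 + 53.2 = 175.2 → 175
After the tint: rgb(207, 161, 175) = #CFA1AF.
Lerp each channel 80% toward 128:
  R: 207 − 63.2 = 143.8 → 144
  G: 161 + 0.8×(128−161) = 161 − 26.4 = 134.6 → 135
  B: 175 − 37.6 = 137.4 → 137
rgb(144, 135, 137) = #908789.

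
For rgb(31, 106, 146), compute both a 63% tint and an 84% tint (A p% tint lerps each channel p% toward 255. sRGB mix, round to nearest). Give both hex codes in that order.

#acc8d7, #dbe7ee

63% tint:
  R: 31 + 0.63×(255−31) = 31 + 141.12 = 172.12 → 172
  G: 106 + 93.87 = 199.87 → 200
  B: 146 + 0.63×(255−146) = 146 + 68.67 = 214.67 → 215
  → #acc8d7
84% tint:
  R: 31 + 188.16 = 219.16 → 219
  G: 106 + 125.16 = 231.16 → 231
  B: 146 + 0.84×(255−146) = 146 + 91.56 = 237.56 → 238
  → #dbe7ee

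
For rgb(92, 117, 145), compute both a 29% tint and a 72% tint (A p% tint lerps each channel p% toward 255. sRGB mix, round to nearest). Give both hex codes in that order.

29% tint:
  R: 92 + 0.29×(255−92) = 92 + 47.27 = 139.27 → 139
  G: 117 + 40.02 = 157.02 → 157
  B: 145 + 31.9 = 176.9 → 177
  → #8b9db1
72% tint:
  R: 92 + 117.36 = 209.36 → 209
  G: 117 + 0.72×(255−117) = 117 + 99.36 = 216.36 → 216
  B: 145 + 79.2 = 224.2 → 224
  → #d1d8e0

#8b9db1, #d1d8e0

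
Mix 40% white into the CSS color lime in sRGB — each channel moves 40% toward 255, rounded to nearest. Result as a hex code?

#66FF66

CSS lime is rgb(0, 255, 0).
Per channel, c → c + 0.4(255 − c):
  R: 0 + 102 = 102 → 102
  G: 255 + 0.4×(255−255) = 255 + 0 = 255 → 255
  B: 0 + 102 = 102 → 102
rgb(102, 255, 102) = #66FF66.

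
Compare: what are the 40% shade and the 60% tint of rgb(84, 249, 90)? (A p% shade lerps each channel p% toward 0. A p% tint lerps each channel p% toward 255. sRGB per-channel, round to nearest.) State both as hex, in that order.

40% shade:
  R: 84 + 0.4×(0−84) = 84 − 33.6 = 50.4 → 50
  G: 249 + 0.4×(0−249) = 249 − 99.6 = 149.4 → 149
  B: 90 + 0.4×(0−90) = 90 − 36 = 54 → 54
  → #329536
60% tint:
  R: 84 + 0.6×(255−84) = 84 + 102.6 = 186.6 → 187
  G: 249 + 3.6 = 252.6 → 253
  B: 90 + 0.6×(255−90) = 90 + 99 = 189 → 189
  → #BBFDBD

#329536, #BBFDBD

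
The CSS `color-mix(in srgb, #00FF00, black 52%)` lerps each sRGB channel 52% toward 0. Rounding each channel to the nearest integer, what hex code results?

#007A00

#00FF00 is rgb(0, 255, 0).
A 52% shade moves each channel 52% toward 0:
  R: 0 + 0.52×(0−0) = 0 + 0 = 0 → 0
  G: 255 + 0.52×(0−255) = 255 − 132.6 = 122.4 → 122
  B: 0 + 0.52×(0−0) = 0 + 0 = 0 → 0
rgb(0, 122, 0) = #007A00.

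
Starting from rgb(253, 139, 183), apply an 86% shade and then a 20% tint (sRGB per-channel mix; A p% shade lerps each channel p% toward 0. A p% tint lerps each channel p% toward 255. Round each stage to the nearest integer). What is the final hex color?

#4F4248

An 86% shade moves each channel 86% toward 0:
  R: 253 + 0.86×(0−253) = 253 − 217.58 = 35.42 → 35
  G: 139 + 0.86×(0−139) = 139 − 119.54 = 19.46 → 19
  B: 183 − 157.38 = 25.62 → 26
After the shade: rgb(35, 19, 26) = #23131A.
Lerp each channel 20% toward 255:
  R: 35 + 0.2×(255−35) = 35 + 44 = 79 → 79
  G: 19 + 47.2 = 66.2 → 66
  B: 26 + 0.2×(255−26) = 26 + 45.8 = 71.8 → 72
rgb(79, 66, 72) = #4F4248.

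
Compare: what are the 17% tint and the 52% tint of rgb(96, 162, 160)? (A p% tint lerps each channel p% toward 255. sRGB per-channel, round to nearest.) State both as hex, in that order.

#7bb2b0, #b3d2d1

17% tint:
  R: 96 + 0.17×(255−96) = 96 + 27.03 = 123.03 → 123
  G: 162 + 0.17×(255−162) = 162 + 15.81 = 177.81 → 178
  B: 160 + 0.17×(255−160) = 160 + 16.15 = 176.15 → 176
  → #7bb2b0
52% tint:
  R: 96 + 82.68 = 178.68 → 179
  G: 162 + 0.52×(255−162) = 162 + 48.36 = 210.36 → 210
  B: 160 + 0.52×(255−160) = 160 + 49.4 = 209.4 → 209
  → #b3d2d1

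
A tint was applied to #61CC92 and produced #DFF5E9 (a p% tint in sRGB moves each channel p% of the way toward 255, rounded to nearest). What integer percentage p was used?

#61CC92 is rgb(97, 204, 146); #DFF5E9 is rgb(223, 245, 233).
On the R channel (widest range): 223 ≈ 97 + (p/100)(255 − 97), so p ≈ 100×(223 − 97)/(255 − 97) = 12600/158 = 79.75.
p = 80 reproduces all three channels after rounding.

80%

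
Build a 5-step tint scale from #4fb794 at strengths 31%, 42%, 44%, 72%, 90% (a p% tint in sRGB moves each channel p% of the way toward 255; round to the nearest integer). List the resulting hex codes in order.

#4fb794 is rgb(79, 183, 148).
31%: (79 + 54.56 = 133.56→134, 183 + 22.32 = 205.32→205, 148 + 33.17 = 181.17→181) → #86cdb5
42%: (79 + 73.92 = 152.92→153, 183 + 30.24 = 213.24→213, 148 + 44.94 = 192.94→193) → #99d5c1
44%: (79 + 77.44 = 156.44→156, 183 + 31.68 = 214.68→215, 148 + 47.08 = 195.08→195) → #9cd7c3
72%: (79 + 126.72 = 205.72→206, 183 + 51.84 = 234.84→235, 148 + 77.04 = 225.04→225) → #ceebe1
90%: (79 + 158.4 = 237.4→237, 183 + 64.8 = 247.8→248, 148 + 96.3 = 244.3→244) → #edf8f4

#86cdb5, #99d5c1, #9cd7c3, #ceebe1, #edf8f4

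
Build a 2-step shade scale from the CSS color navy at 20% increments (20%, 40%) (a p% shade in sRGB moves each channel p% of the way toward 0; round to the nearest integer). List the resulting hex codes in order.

#000066, #00004D

CSS navy is rgb(0, 0, 128).
20%: (0→0, 0→0, 128 − 25.6 = 102.4→102) → #000066
40%: (0→0, 0→0, 128 − 51.2 = 76.8→77) → #00004D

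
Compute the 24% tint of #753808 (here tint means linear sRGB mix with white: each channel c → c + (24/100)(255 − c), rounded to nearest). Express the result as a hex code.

#753808 is rgb(117, 56, 8).
Per channel, c → c + 0.24(255 − c):
  R: 117 + 33.12 = 150.12 → 150
  G: 56 + 47.76 = 103.76 → 104
  B: 8 + 0.24×(255−8) = 8 + 59.28 = 67.28 → 67
rgb(150, 104, 67) = #966843.

#966843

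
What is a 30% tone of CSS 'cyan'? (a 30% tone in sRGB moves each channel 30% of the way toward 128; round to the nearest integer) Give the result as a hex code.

#26d9d9

CSS cyan is rgb(0, 255, 255).
Per channel, c → c + 0.3(128 − c):
  R: 0 + 38.4 = 38.4 → 38
  G: 255 − 38.1 = 216.9 → 217
  B: 255 − 38.1 = 216.9 → 217
rgb(38, 217, 217) = #26d9d9.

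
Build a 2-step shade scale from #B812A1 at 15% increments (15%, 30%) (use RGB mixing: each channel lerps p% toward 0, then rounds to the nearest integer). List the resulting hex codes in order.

#9C0F89, #810D71

#B812A1 is rgb(184, 18, 161).
15%: (184 − 27.6 = 156.4→156, 18 − 2.7 = 15.3→15, 161 − 24.15 = 136.85→137) → #9C0F89
30%: (184 − 55.2 = 128.8→129, 18 − 5.4 = 12.6→13, 161 − 48.3 = 112.7→113) → #810D71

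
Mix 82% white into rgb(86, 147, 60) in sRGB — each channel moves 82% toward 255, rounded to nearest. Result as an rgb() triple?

Lerp each channel 82% toward 255:
  R: 86 + 138.58 = 224.58 → 225
  G: 147 + 88.56 = 235.56 → 236
  B: 60 + 0.82×(255−60) = 60 + 159.9 = 219.9 → 220

rgb(225, 236, 220)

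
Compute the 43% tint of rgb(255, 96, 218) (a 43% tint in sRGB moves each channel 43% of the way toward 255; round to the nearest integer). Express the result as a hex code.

#ffa4ea

Per channel, c → c + 0.43(255 − c):
  R: 255 + 0.43×(255−255) = 255 + 0 = 255 → 255
  G: 96 + 0.43×(255−96) = 96 + 68.37 = 164.37 → 164
  B: 218 + 0.43×(255−218) = 218 + 15.91 = 233.91 → 234
rgb(255, 164, 234) = #ffa4ea.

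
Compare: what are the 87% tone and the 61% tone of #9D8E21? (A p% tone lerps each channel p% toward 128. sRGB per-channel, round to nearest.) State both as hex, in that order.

#848274, #8B855B

#9D8E21 is rgb(157, 142, 33).
87% tone:
  R: 157 + 0.87×(128−157) = 157 − 25.23 = 131.77 → 132
  G: 142 − 12.18 = 129.82 → 130
  B: 33 + 0.87×(128−33) = 33 + 82.65 = 115.65 → 116
  → #848274
61% tone:
  R: 157 − 17.69 = 139.31 → 139
  G: 142 − 8.54 = 133.46 → 133
  B: 33 + 0.61×(128−33) = 33 + 57.95 = 90.95 → 91
  → #8B855B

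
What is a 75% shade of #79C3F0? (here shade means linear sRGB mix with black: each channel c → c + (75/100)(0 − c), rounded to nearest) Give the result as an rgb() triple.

#79C3F0 is rgb(121, 195, 240).
Lerp each channel 75% toward 0:
  R: 121 + 0.75×(0−121) = 121 − 90.75 = 30.25 → 30
  G: 195 − 146.25 = 48.75 → 49
  B: 240 + 0.75×(0−240) = 240 − 180 = 60 → 60

rgb(30, 49, 60)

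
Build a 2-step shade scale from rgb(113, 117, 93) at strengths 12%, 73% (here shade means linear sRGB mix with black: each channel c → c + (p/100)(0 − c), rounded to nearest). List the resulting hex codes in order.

12%: (113 − 13.56 = 99.44→99, 117 − 14.04 = 102.96→103, 93 − 11.16 = 81.84→82) → #636752
73%: (113 − 82.49 = 30.51→31, 117 − 85.41 = 31.59→32, 93 − 67.89 = 25.11→25) → #1f2019

#636752, #1f2019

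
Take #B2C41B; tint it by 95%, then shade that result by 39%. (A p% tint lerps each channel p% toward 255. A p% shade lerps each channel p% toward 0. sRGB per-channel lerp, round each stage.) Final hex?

#999A95

#B2C41B is rgb(178, 196, 27).
A 95% tint moves each channel 95% toward 255:
  R: 178 + 73.15 = 251.15 → 251
  G: 196 + 0.95×(255−196) = 196 + 56.05 = 252.05 → 252
  B: 27 + 216.6 = 243.6 → 244
After the tint: rgb(251, 252, 244) = #FBFCF4.
Per channel, c → c + 0.39(0 − c):
  R: 251 − 97.89 = 153.11 → 153
  G: 252 + 0.39×(0−252) = 252 − 98.28 = 153.72 → 154
  B: 244 + 0.39×(0−244) = 244 − 95.16 = 148.84 → 149
rgb(153, 154, 149) = #999A95.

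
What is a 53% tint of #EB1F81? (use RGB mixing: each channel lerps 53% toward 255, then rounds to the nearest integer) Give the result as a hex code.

#EB1F81 is rgb(235, 31, 129).
Lerp each channel 53% toward 255:
  R: 235 + 10.6 = 245.6 → 246
  G: 31 + 0.53×(255−31) = 31 + 118.72 = 149.72 → 150
  B: 129 + 66.78 = 195.78 → 196
rgb(246, 150, 196) = #F696C4.

#F696C4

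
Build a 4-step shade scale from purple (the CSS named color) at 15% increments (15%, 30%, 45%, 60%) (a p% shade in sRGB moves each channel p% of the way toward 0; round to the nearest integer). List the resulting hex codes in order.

CSS purple is rgb(128, 0, 128).
15%: (128 − 19.2 = 108.8→109, 0→0, 128 − 19.2 = 108.8→109) → #6D006D
30%: (128 − 38.4 = 89.6→90, 0→0, 128 − 38.4 = 89.6→90) → #5A005A
45%: (128 − 57.6 = 70.4→70, 0→0, 128 − 57.6 = 70.4→70) → #460046
60%: (128 − 76.8 = 51.2→51, 0→0, 128 − 76.8 = 51.2→51) → #330033

#6D006D, #5A005A, #460046, #330033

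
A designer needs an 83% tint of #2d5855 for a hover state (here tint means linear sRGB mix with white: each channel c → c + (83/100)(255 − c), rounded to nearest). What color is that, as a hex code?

#2d5855 is rgb(45, 88, 85).
Per channel, c → c + 0.83(255 − c):
  R: 45 + 0.83×(255−45) = 45 + 174.3 = 219.3 → 219
  G: 88 + 138.61 = 226.61 → 227
  B: 85 + 141.1 = 226.1 → 226
rgb(219, 227, 226) = #dbe3e2.

#dbe3e2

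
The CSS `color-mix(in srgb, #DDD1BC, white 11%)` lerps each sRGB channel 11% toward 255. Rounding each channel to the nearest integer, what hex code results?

#DDD1BC is rgb(221, 209, 188).
Per channel, c → c + 0.11(255 − c):
  R: 221 + 0.11×(255−221) = 221 + 3.74 = 224.74 → 225
  G: 209 + 0.11×(255−209) = 209 + 5.06 = 214.06 → 214
  B: 188 + 7.37 = 195.37 → 195
rgb(225, 214, 195) = #E1D6C3.

#E1D6C3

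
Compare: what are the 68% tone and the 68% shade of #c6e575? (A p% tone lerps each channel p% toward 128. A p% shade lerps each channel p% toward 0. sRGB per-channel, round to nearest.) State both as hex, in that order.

#96a07c, #3f4925

#c6e575 is rgb(198, 229, 117).
68% tone:
  R: 198 + 0.68×(128−198) = 198 − 47.6 = 150.4 → 150
  G: 229 + 0.68×(128−229) = 229 − 68.68 = 160.32 → 160
  B: 117 + 0.68×(128−117) = 117 + 7.48 = 124.48 → 124
  → #96a07c
68% shade:
  R: 198 + 0.68×(0−198) = 198 − 134.64 = 63.36 → 63
  G: 229 + 0.68×(0−229) = 229 − 155.72 = 73.28 → 73
  B: 117 − 79.56 = 37.44 → 37
  → #3f4925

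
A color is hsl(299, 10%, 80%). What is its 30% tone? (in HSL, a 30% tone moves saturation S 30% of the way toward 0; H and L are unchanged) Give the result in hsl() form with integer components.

S moves 30% from 10 toward 0: 10 − 3 = 7 → 7.
H and L are unchanged.

hsl(299, 7%, 80%)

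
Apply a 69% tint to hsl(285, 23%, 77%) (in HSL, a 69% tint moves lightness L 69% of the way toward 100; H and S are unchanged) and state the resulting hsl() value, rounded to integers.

L moves 69% from 77 toward 100: 77 + 15.87 = 92.87 → 93.
H and S are unchanged.

hsl(285, 23%, 93%)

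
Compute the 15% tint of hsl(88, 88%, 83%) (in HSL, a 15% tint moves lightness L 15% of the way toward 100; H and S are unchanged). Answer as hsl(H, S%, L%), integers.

L moves 15% from 83 toward 100: 83 + 2.55 = 85.55 → 86.
H and S are unchanged.

hsl(88, 88%, 86%)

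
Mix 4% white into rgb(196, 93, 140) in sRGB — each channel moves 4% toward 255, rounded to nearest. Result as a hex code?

A 4% tint moves each channel 4% toward 255:
  R: 196 + 0.04×(255−196) = 196 + 2.36 = 198.36 → 198
  G: 93 + 0.04×(255−93) = 93 + 6.48 = 99.48 → 99
  B: 140 + 4.6 = 144.6 → 145
rgb(198, 99, 145) = #c66391.

#c66391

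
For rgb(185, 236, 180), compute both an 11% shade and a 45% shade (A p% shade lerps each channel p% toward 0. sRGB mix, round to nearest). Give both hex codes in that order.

11% shade:
  R: 185 − 20.35 = 164.65 → 165
  G: 236 + 0.11×(0−236) = 236 − 25.96 = 210.04 → 210
  B: 180 − 19.8 = 160.2 → 160
  → #a5d2a0
45% shade:
  R: 185 + 0.45×(0−185) = 185 − 83.25 = 101.75 → 102
  G: 236 + 0.45×(0−236) = 236 − 106.2 = 129.8 → 130
  B: 180 + 0.45×(0−180) = 180 − 81 = 99 → 99
  → #668263

#a5d2a0, #668263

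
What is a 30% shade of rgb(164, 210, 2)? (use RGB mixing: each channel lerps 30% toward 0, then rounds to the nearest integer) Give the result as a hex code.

#739301

Per channel, c → c + 0.3(0 − c):
  R: 164 + 0.3×(0−164) = 164 − 49.2 = 114.8 → 115
  G: 210 + 0.3×(0−210) = 210 − 63 = 147 → 147
  B: 2 + 0.3×(0−2) = 2 − 0.6 = 1.4 → 1
rgb(115, 147, 1) = #739301.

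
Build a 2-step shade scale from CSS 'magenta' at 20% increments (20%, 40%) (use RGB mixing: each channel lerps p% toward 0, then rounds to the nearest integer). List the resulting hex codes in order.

CSS magenta is rgb(255, 0, 255).
20%: (255 − 51 = 204→204, 0→0, 255 − 51 = 204→204) → #CC00CC
40%: (255 − 102 = 153→153, 0→0, 255 − 102 = 153→153) → #990099

#CC00CC, #990099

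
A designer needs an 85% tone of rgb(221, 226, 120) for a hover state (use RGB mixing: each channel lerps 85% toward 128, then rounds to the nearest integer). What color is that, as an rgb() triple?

An 85% tone moves each channel 85% toward 128:
  R: 221 + 0.85×(128−221) = 221 − 79.05 = 141.95 → 142
  G: 226 − 83.3 = 142.7 → 143
  B: 120 + 0.85×(128−120) = 120 + 6.8 = 126.8 → 127

rgb(142, 143, 127)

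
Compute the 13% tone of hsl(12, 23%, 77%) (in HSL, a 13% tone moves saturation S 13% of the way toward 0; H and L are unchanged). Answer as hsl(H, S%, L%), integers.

hsl(12, 20%, 77%)

S moves 13% from 23 toward 0: 23 − 2.99 = 20.01 → 20.
H and L are unchanged.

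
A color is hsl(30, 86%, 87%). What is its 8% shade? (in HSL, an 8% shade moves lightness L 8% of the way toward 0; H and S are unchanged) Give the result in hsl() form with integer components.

hsl(30, 86%, 80%)

L moves 8% from 87 toward 0: 87 − 6.96 = 80.04 → 80.
H and S are unchanged.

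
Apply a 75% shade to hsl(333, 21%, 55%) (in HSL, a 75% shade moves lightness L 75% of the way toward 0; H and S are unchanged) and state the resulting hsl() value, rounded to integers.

L moves 75% from 55 toward 0: 55 − 41.25 = 13.75 → 14.
H and S are unchanged.

hsl(333, 21%, 14%)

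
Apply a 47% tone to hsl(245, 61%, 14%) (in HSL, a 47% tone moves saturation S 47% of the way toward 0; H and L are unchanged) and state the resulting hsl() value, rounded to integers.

hsl(245, 32%, 14%)

S moves 47% from 61 toward 0: 61 − 28.67 = 32.33 → 32.
H and L are unchanged.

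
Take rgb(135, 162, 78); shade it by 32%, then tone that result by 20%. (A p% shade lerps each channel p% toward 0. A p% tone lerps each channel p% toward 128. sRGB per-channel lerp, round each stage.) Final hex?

A 32% shade moves each channel 32% toward 0:
  R: 135 + 0.32×(0−135) = 135 − 43.2 = 91.8 → 92
  G: 162 − 51.84 = 110.16 → 110
  B: 78 − 24.96 = 53.04 → 53
After the shade: rgb(92, 110, 53) = #5c6e35.
Per channel, c → c + 0.2(128 − c):
  R: 92 + 7.2 = 99.2 → 99
  G: 110 + 0.2×(128−110) = 110 + 3.6 = 113.6 → 114
  B: 53 + 0.2×(128−53) = 53 + 15 = 68 → 68
rgb(99, 114, 68) = #637244.

#637244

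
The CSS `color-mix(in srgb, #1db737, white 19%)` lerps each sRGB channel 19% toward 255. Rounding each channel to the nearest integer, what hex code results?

#48c55d

#1db737 is rgb(29, 183, 55).
Per channel, c → c + 0.19(255 − c):
  R: 29 + 0.19×(255−29) = 29 + 42.94 = 71.94 → 72
  G: 183 + 13.68 = 196.68 → 197
  B: 55 + 38 = 93 → 93
rgb(72, 197, 93) = #48c55d.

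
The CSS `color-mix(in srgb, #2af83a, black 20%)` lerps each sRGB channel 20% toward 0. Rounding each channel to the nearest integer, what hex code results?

#22c62e

#2af83a is rgb(42, 248, 58).
Lerp each channel 20% toward 0:
  R: 42 + 0.2×(0−42) = 42 − 8.4 = 33.6 → 34
  G: 248 + 0.2×(0−248) = 248 − 49.6 = 198.4 → 198
  B: 58 − 11.6 = 46.4 → 46
rgb(34, 198, 46) = #22c62e.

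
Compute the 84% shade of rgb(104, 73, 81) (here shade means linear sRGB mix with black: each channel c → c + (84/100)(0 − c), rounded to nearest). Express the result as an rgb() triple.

Lerp each channel 84% toward 0:
  R: 104 + 0.84×(0−104) = 104 − 87.36 = 16.64 → 17
  G: 73 + 0.84×(0−73) = 73 − 61.32 = 11.68 → 12
  B: 81 − 68.04 = 12.96 → 13

rgb(17, 12, 13)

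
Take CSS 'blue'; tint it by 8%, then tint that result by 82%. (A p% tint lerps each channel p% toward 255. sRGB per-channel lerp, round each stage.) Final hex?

#d5d5ff

CSS blue is rgb(0, 0, 255).
An 8% tint moves each channel 8% toward 255:
  R: 0 + 0.08×(255−0) = 0 + 20.4 = 20.4 → 20
  G: 0 + 0.08×(255−0) = 0 + 20.4 = 20.4 → 20
  B: 255 + 0.08×(255−255) = 255 + 0 = 255 → 255
After the tint: rgb(20, 20, 255) = #1414ff.
Per channel, c → c + 0.82(255 − c):
  R: 20 + 192.7 = 212.7 → 213
  G: 20 + 192.7 = 212.7 → 213
  B: 255 + 0 = 255 → 255
rgb(213, 213, 255) = #d5d5ff.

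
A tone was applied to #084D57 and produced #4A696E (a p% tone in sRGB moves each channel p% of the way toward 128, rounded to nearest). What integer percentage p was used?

55%

#084D57 is rgb(8, 77, 87); #4A696E is rgb(74, 105, 110).
On the R channel (widest range): 74 ≈ 8 + (p/100)(128 − 8), so p ≈ 100×(74 − 8)/(128 − 8) = 6600/120 = 55.00.
p = 55 reproduces all three channels after rounding.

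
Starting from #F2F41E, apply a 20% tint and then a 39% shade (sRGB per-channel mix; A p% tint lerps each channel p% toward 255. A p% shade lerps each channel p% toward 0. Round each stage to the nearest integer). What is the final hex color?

#F2F41E is rgb(242, 244, 30).
A 20% tint moves each channel 20% toward 255:
  R: 242 + 2.6 = 244.6 → 245
  G: 244 + 2.2 = 246.2 → 246
  B: 30 + 45 = 75 → 75
After the tint: rgb(245, 246, 75) = #F5F64B.
A 39% shade moves each channel 39% toward 0:
  R: 245 + 0.39×(0−245) = 245 − 95.55 = 149.45 → 149
  G: 246 + 0.39×(0−246) = 246 − 95.94 = 150.06 → 150
  B: 75 + 0.39×(0−75) = 75 − 29.25 = 45.75 → 46
rgb(149, 150, 46) = #95962E.

#95962E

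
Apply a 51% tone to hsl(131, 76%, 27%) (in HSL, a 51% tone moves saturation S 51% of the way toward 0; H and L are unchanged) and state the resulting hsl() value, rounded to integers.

S moves 51% from 76 toward 0: 76 − 38.76 = 37.24 → 37.
H and L are unchanged.

hsl(131, 37%, 27%)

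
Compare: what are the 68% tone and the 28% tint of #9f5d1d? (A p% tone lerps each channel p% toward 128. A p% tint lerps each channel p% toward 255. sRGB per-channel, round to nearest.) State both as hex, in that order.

#8a7560, #ba8a5c

#9f5d1d is rgb(159, 93, 29).
68% tone:
  R: 159 − 21.08 = 137.92 → 138
  G: 93 + 23.8 = 116.8 → 117
  B: 29 + 67.32 = 96.32 → 96
  → #8a7560
28% tint:
  R: 159 + 0.28×(255−159) = 159 + 26.88 = 185.88 → 186
  G: 93 + 45.36 = 138.36 → 138
  B: 29 + 0.28×(255−29) = 29 + 63.28 = 92.28 → 92
  → #ba8a5c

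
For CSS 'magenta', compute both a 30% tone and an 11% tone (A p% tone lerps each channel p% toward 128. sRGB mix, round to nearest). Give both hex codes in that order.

#D926D9, #F10EF1

CSS magenta is rgb(255, 0, 255).
30% tone:
  R: 255 + 0.3×(128−255) = 255 − 38.1 = 216.9 → 217
  G: 0 + 0.3×(128−0) = 0 + 38.4 = 38.4 → 38
  B: 255 − 38.1 = 216.9 → 217
  → #D926D9
11% tone:
  R: 255 + 0.11×(128−255) = 255 − 13.97 = 241.03 → 241
  G: 0 + 14.08 = 14.08 → 14
  B: 255 − 13.97 = 241.03 → 241
  → #F10EF1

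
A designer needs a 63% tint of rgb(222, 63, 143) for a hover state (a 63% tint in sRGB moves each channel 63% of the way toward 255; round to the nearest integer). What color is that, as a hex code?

A 63% tint moves each channel 63% toward 255:
  R: 222 + 20.79 = 242.79 → 243
  G: 63 + 0.63×(255−63) = 63 + 120.96 = 183.96 → 184
  B: 143 + 70.56 = 213.56 → 214
rgb(243, 184, 214) = #F3B8D6.

#F3B8D6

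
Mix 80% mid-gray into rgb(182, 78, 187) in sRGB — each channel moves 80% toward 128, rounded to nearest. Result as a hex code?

#8b768c

Lerp each channel 80% toward 128:
  R: 182 − 43.2 = 138.8 → 139
  G: 78 + 0.8×(128−78) = 78 + 40 = 118 → 118
  B: 187 + 0.8×(128−187) = 187 − 47.2 = 139.8 → 140
rgb(139, 118, 140) = #8b768c.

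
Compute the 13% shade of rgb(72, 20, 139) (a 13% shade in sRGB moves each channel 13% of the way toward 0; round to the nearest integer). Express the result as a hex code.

Per channel, c → c + 0.13(0 − c):
  R: 72 + 0.13×(0−72) = 72 − 9.36 = 62.64 → 63
  G: 20 + 0.13×(0−20) = 20 − 2.6 = 17.4 → 17
  B: 139 − 18.07 = 120.93 → 121
rgb(63, 17, 121) = #3f1179.

#3f1179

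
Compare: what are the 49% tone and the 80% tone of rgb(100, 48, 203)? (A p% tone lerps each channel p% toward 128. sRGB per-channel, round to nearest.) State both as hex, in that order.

#7257a6, #7a708f

49% tone:
  R: 100 + 0.49×(128−100) = 100 + 13.72 = 113.72 → 114
  G: 48 + 39.2 = 87.2 → 87
  B: 203 + 0.49×(128−203) = 203 − 36.75 = 166.25 → 166
  → #7257a6
80% tone:
  R: 100 + 0.8×(128−100) = 100 + 22.4 = 122.4 → 122
  G: 48 + 0.8×(128−48) = 48 + 64 = 112 → 112
  B: 203 + 0.8×(128−203) = 203 − 60 = 143 → 143
  → #7a708f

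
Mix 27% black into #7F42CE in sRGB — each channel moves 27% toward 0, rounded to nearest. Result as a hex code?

#5D3096

#7F42CE is rgb(127, 66, 206).
Lerp each channel 27% toward 0:
  R: 127 − 34.29 = 92.71 → 93
  G: 66 − 17.82 = 48.18 → 48
  B: 206 + 0.27×(0−206) = 206 − 55.62 = 150.38 → 150
rgb(93, 48, 150) = #5D3096.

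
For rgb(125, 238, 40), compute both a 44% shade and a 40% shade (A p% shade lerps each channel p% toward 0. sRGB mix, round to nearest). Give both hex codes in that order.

44% shade:
  R: 125 − 55 = 70 → 70
  G: 238 + 0.44×(0−238) = 238 − 104.72 = 133.28 → 133
  B: 40 − 17.6 = 22.4 → 22
  → #468516
40% shade:
  R: 125 − 50 = 75 → 75
  G: 238 + 0.4×(0−238) = 238 − 95.2 = 142.8 → 143
  B: 40 − 16 = 24 → 24
  → #4b8f18

#468516, #4b8f18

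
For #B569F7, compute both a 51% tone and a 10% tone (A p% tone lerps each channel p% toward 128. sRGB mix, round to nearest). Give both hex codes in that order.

#9A75BA, #B06BEB

#B569F7 is rgb(181, 105, 247).
51% tone:
  R: 181 − 27.03 = 153.97 → 154
  G: 105 + 0.51×(128−105) = 105 + 11.73 = 116.73 → 117
  B: 247 − 60.69 = 186.31 → 186
  → #9A75BA
10% tone:
  R: 181 + 0.1×(128−181) = 181 − 5.3 = 175.7 → 176
  G: 105 + 2.3 = 107.3 → 107
  B: 247 + 0.1×(128−247) = 247 − 11.9 = 235.1 → 235
  → #B06BEB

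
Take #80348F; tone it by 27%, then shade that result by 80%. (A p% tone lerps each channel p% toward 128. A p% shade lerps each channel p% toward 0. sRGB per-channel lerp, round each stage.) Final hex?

#1A0F1C

#80348F is rgb(128, 52, 143).
A 27% tone moves each channel 27% toward 128:
  R: 128 + 0.27×(128−128) = 128 + 0 = 128 → 128
  G: 52 + 0.27×(128−52) = 52 + 20.52 = 72.52 → 73
  B: 143 − 4.05 = 138.95 → 139
After the tone: rgb(128, 73, 139) = #80498B.
Lerp each channel 80% toward 0:
  R: 128 − 102.4 = 25.6 → 26
  G: 73 − 58.4 = 14.6 → 15
  B: 139 + 0.8×(0−139) = 139 − 111.2 = 27.8 → 28
rgb(26, 15, 28) = #1A0F1C.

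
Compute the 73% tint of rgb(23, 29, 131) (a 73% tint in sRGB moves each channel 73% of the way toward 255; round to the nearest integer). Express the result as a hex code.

#c0c2de

Per channel, c → c + 0.73(255 − c):
  R: 23 + 169.36 = 192.36 → 192
  G: 29 + 0.73×(255−29) = 29 + 164.98 = 193.98 → 194
  B: 131 + 0.73×(255−131) = 131 + 90.52 = 221.52 → 222
rgb(192, 194, 222) = #c0c2de.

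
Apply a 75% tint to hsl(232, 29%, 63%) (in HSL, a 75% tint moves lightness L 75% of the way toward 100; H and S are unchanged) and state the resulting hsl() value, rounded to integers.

L moves 75% from 63 toward 100: 63 + 27.75 = 90.75 → 91.
H and S are unchanged.

hsl(232, 29%, 91%)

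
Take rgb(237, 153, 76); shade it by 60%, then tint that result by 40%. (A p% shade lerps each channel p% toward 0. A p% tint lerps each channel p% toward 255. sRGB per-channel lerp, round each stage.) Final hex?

Per channel, c → c + 0.6(0 − c):
  R: 237 − 142.2 = 94.8 → 95
  G: 153 − 91.8 = 61.2 → 61
  B: 76 − 45.6 = 30.4 → 30
After the shade: rgb(95, 61, 30) = #5f3d1e.
A 40% tint moves each channel 40% toward 255:
  R: 95 + 64 = 159 → 159
  G: 61 + 0.4×(255−61) = 61 + 77.6 = 138.6 → 139
  B: 30 + 0.4×(255−30) = 30 + 90 = 120 → 120
rgb(159, 139, 120) = #9f8b78.

#9f8b78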